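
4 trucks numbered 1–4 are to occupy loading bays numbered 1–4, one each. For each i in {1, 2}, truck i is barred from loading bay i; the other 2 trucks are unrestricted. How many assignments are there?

14

Let Aᵢ (for i ∈ {1, 2}) be the placements that put truck i in its forbidden loading bay. Any j of these fix j positions, leaving (4−j)! ways to fill the rest, and there are C(2,j) ways to pick which j.
By inclusion–exclusion, the number of valid placements is Σ_{j=0}^{2} (−1)^j C(2,j)·(4−j)!.
Computing: 24 − 12 + 2 = 14.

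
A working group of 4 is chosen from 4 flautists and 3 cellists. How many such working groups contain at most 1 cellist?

Split by how many cellists are chosen (0 through 1).
Sum: C(3,0)·C(4,4) + C(3,1)·C(4,3) = 1 + 12 = 13.

13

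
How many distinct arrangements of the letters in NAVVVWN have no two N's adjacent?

300

There are 7!/(3!·2!) = 420 arrangements of NAVVVWN in total.
If the two N's are adjacent, glue them into one block, leaving 6 items to arrange: (6)!/(3!) = 120 ways.
Subtracting, 420 − 120 = 300 arrangements keep the N's apart.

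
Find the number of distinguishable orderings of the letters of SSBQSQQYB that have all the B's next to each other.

Treat the 2 copies of B as a single block. The multiset to arrange is then {BB, Q, Q, Q, S, S, S, Y}, 8 items in all.
That gives (8)!/(3!·3!) = 1120 arrangements.

1120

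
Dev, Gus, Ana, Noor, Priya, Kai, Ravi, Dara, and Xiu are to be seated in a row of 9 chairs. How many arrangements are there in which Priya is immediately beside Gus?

80640

Glue Priya and Gus into one block (2 internal orders), leaving 8 units to arrange in a row.
That gives 2 × 8! = 2 × 40320 = 80640.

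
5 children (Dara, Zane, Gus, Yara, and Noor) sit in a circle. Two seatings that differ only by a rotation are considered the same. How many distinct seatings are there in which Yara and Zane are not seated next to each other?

12

All circular seatings of 5 people number (4)! = 24.
Seatings with Yara beside Zane: treat them as a block with 2 internal orders, giving 2 × (3)! = 12.
Subtracting, 24 − 12 = 12.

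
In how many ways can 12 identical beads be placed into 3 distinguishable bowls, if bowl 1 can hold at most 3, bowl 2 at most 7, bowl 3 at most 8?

22

Without the upper bounds there are C(14,2) = 91 ways to split 12 among 3 bowls.
Subtract solutions that violate a single cap (substitute x_i' = x_i − (cap_i+1)): x_1 ≥ 4 gives C(10,2) = 45; x_2 ≥ 8 gives C(6,2) = 15; x_3 ≥ 9 gives C(5,2) = 10. Together 70.
Add back pairs where two caps are both exceeded: 1 + 0 + 0 = 1.
By inclusion–exclusion the count is 91 − 70 + 1 = 22.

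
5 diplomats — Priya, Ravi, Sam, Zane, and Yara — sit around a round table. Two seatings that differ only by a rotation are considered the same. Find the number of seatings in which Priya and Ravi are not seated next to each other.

Without the restriction there are (4)! = 24 seatings.
Seatings with Priya beside Ravi: treat them as a block with 2 internal orders, giving 2 × (3)! = 12.
Subtracting, 24 − 12 = 12.

12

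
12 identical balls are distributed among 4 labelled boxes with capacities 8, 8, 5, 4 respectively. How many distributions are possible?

215

Ignoring the caps, the number of non-negative solutions to x_1+…+x_4 = 12 is C(15,3) = 455.
Subtract solutions that violate a single cap (substitute x_i' = x_i − (cap_i+1)): x_1 ≥ 9 gives C(6,3) = 20; x_2 ≥ 9 gives C(6,3) = 20; x_3 ≥ 6 gives C(9,3) = 84; x_4 ≥ 5 gives C(10,3) = 120. Together 244.
Add back pairs where two caps are both exceeded: 0 + 0 + 0 + 0 + 0 + 4 = 4.
By inclusion–exclusion the count is 455 − 244 + 4 = 215.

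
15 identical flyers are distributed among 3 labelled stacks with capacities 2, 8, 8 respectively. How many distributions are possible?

9

Without the upper bounds there are C(17,2) = 136 ways to split 15 among 3 stacks.
Subtract solutions that violate a single cap (substitute x_i' = x_i − (cap_i+1)): x_1 ≥ 3 gives C(14,2) = 91; x_2 ≥ 9 gives C(8,2) = 28; x_3 ≥ 9 gives C(8,2) = 28. Together 147.
Add back pairs where two caps are both exceeded: 10 + 10 + 0 = 20.
By inclusion–exclusion the count is 136 − 147 + 20 = 9.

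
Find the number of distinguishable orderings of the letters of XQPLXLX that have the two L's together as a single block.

Treat the 2 copies of L as a single block. The multiset to arrange is then {LL, P, Q, X, X, X}, 6 items in all.
That gives (6)!/(3!) = 120 arrangements.

120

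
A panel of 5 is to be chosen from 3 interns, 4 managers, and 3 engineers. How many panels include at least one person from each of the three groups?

204

Total 5-person selections from all 10: C(10,5) = 252.
Selections missing a whole group: no interns → C(7,5) = 21; no managers → C(6,5) = 6; no engineers → C(7,5) = 21.
Add back selections omitting two groups (i.e. drawn from a single group): C(3,5) + C(4,5) + C(3,5) = 0.
By inclusion–exclusion: 252 − 48 + 0 = 204.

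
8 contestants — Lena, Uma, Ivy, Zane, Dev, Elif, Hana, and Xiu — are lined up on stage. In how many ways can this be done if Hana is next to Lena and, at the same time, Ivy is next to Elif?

2880

Treat {Hana,Lena} as one block (2 orders) and {Ivy,Elif} as another (2 orders).
That leaves 6 units to arrange: 2 × 2 × 6! = 4 × 720 = 2880.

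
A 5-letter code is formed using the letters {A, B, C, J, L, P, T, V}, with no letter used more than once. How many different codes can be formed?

6720

With no repetition, fill the 5 letters in order: 8 choices, then 7, down to 4.
8 × 7 × 6 × 5 × 4 = 6720.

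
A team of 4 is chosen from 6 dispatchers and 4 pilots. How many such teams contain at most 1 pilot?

Split by how many pilots are chosen (0 through 1).
Sum: C(4,0)·C(6,4) + C(4,1)·C(6,3) = 15 + 80 = 95.

95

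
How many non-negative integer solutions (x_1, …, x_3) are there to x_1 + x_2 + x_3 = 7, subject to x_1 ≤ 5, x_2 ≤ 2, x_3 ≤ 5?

By stars and bars, unrestricted non-negative solutions to x_1+…+x_3 = 7 number C(7+2,2) = 36.
Subtract solutions that violate a single cap (substitute x_i' = x_i − (cap_i+1)): x_1 ≥ 6 gives C(3,2) = 3; x_2 ≥ 3 gives C(6,2) = 15; x_3 ≥ 6 gives C(3,2) = 3. Together 21.
No two caps can be exceeded simultaneously, so the pair terms are all 0.
By inclusion–exclusion the count is 36 − 21 + 0 = 15.

15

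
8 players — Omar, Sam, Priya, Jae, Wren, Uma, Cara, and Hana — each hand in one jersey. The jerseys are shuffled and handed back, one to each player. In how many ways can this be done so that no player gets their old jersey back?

14833

This is the derangement count D_8: permutations of 8 items with no fixed point.
By inclusion–exclusion this is Σ_{j=0}^{8} (−1)^j C(8,j)·(8−j)!.
Computing: 40320 − 40320 + 20160 − 6720 + 1680 − 336 + 56 − 8 + 1 = 14833.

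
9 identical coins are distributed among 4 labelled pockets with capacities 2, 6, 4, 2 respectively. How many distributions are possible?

By stars and bars, unrestricted non-negative solutions to x_1+…+x_4 = 9 number C(9+3,3) = 220.
Subtract solutions that violate a single cap (substitute x_i' = x_i − (cap_i+1)): x_1 ≥ 3 gives C(9,3) = 84; x_2 ≥ 7 gives C(5,3) = 10; x_3 ≥ 5 gives C(7,3) = 35; x_4 ≥ 3 gives C(9,3) = 84. Together 213.
Add back pairs where two caps are both exceeded: 0 + 4 + 20 + 0 + 0 + 4 = 28.
By inclusion–exclusion the count is 220 − 213 + 28 = 35.

35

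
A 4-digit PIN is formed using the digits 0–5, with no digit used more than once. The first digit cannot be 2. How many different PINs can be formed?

The first digit has 6−1 = 5 choices (anything except 2).
The remaining 3 digits are filled from the other 5 symbols without repetition: 5 × 4 × 3 = 60.
Total: 5 × 60 = 300.

300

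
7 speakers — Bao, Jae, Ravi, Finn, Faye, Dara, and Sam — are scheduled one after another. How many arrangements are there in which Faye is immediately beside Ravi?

1440

Glue Faye and Ravi into one block (2 internal orders), leaving 6 units to arrange in a row.
So the count is 2·(6)! = 1440.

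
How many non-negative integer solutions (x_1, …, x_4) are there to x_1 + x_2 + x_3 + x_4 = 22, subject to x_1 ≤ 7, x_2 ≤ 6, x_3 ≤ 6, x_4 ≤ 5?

10

Ignoring the caps, the number of non-negative solutions to x_1+…+x_4 = 22 is C(25,3) = 2300.
Subtract solutions that violate a single cap (substitute x_i' = x_i − (cap_i+1)): x_1 ≥ 8 gives C(17,3) = 680; x_2 ≥ 7 gives C(18,3) = 816; x_3 ≥ 7 gives C(18,3) = 816; x_4 ≥ 6 gives C(19,3) = 969. Together 3281.
Add back pairs where two caps are both exceeded: 120 + 120 + 165 + 165 + 220 + 220 = 1010.
Subtract triples: 1 + 4 + 4 + 10 = 19.
By inclusion–exclusion the count is 2300 − 3281 + 1010 − 19 = 10.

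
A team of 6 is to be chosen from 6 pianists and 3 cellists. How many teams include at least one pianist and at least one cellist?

Total 6-person selections from all 9: C(9,6) = 84.
Subtract selections that omit an entire group: no pianists → C(3,6) = 0; no cellists → C(6,6) = 1.
Both groups omitted at once is impossible, so 84 − 1 = 83.

83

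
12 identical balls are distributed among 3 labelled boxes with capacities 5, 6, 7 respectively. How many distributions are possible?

27

By stars and bars, unrestricted non-negative solutions to x_1+…+x_3 = 12 number C(12+2,2) = 91.
Subtract solutions that violate a single cap (substitute x_i' = x_i − (cap_i+1)): x_1 ≥ 6 gives C(8,2) = 28; x_2 ≥ 7 gives C(7,2) = 21; x_3 ≥ 8 gives C(6,2) = 15. Together 64.
No two caps can be exceeded simultaneously, so the pair terms are all 0.
By inclusion–exclusion the count is 91 − 64 + 0 = 27.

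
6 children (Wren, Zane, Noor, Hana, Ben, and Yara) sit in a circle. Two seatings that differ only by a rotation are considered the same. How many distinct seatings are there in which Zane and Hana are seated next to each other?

48

Treat {Zane, Hana} as one unit (2 internal orders) and seat the resulting 5 units around the table: (4)! circular arrangements.
So 2 × (4)! = 2 × 24 = 48.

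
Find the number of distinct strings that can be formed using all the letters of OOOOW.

5

Letter multiplicities in OOOOW: O×4, W×1.
Dividing 5! = 120 by 4! = 24 for the repeated letters gives 5.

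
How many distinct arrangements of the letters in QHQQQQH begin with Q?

With the first slot taken by Q, it remains to arrange the other 6 letters (HQQQQH).
Those 6 letters have H appearing twice and Q appearing 4 times, giving (6)!/(4!·2!) = 15.

15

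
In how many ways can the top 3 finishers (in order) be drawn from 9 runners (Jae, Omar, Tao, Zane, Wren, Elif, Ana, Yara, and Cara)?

This is an ordered selection of 3 from 9: P(9,3).
That gives 9 × 8 × 7 = 504.

504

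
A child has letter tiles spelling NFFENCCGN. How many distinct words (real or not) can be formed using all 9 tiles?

15120

The 9 letters of NFFENCCGN have repeats: C appearing twice, F appearing twice, and N appearing 3 times.
The number of distinct arrangements is 9!/(3!·2!·2!) = 362880/24 = 15120.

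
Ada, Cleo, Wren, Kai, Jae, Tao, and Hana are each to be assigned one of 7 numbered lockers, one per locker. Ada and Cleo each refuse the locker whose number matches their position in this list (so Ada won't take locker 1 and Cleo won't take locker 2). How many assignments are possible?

Let Aᵢ (for i ∈ {1, 2}) be the placements that put person i in their forbidden locker. Any j of these fix j positions, leaving (7−j)! ways to fill the rest, and there are C(2,j) ways to pick which j.
By inclusion–exclusion, the number of valid placements is Σ_{j=0}^{2} (−1)^j C(2,j)·(7−j)!.
Computing: 5040 − 1440 + 120 = 3720.

3720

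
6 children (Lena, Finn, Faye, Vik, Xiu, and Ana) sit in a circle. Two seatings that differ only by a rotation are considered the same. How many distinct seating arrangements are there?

120

Seat Lena anywhere (absorbing the rotational symmetry), then permute the other 5: (5)! = 120.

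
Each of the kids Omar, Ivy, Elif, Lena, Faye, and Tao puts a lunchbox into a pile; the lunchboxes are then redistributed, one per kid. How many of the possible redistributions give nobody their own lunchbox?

Let Aᵢ be the assignments in which kid i gets their own lunchbox. We want the size of the complement of A₁∪…∪A_6.
By inclusion–exclusion this is Σ_{j=0}^{6} (−1)^j C(6,j)·(6−j)!.
Computing: 720 − 720 + 360 − 120 + 30 − 6 + 1 = 265.

265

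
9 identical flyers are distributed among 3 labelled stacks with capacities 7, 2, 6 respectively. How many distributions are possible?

18

Without the upper bounds there are C(11,2) = 55 ways to split 9 among 3 stacks.
Subtract solutions that violate a single cap (substitute x_i' = x_i − (cap_i+1)): x_1 ≥ 8 gives C(3,2) = 3; x_2 ≥ 3 gives C(8,2) = 28; x_3 ≥ 7 gives C(4,2) = 6. Together 37.
No two caps can be exceeded simultaneously, so the pair terms are all 0.
By inclusion–exclusion the count is 55 − 37 + 0 = 18.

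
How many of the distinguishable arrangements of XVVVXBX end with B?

With the last slot taken by B, it remains to arrange the other 6 letters (XVVVXX).
Those 6 letters have V appearing 3 times and X appearing 3 times, giving (6)!/(3!·3!) = 20.

20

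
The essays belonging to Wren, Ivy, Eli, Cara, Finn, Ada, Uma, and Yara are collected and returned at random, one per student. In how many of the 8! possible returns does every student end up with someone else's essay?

This is the derangement count D_8: permutations of 8 items with no fixed point.
By inclusion–exclusion this is Σ_{j=0}^{8} (−1)^j C(8,j)·(8−j)!.
Computing: 40320 − 40320 + 20160 − 6720 + 1680 − 336 + 56 − 8 + 1 = 14833.

14833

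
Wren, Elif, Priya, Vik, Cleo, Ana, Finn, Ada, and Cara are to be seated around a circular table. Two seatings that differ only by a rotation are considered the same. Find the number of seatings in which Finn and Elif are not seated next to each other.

30240

Without the restriction there are (8)! = 40320 seatings.
Those with Finn next to Elif: fuse the pair into one unit and seat 8 units around a circle — 2·(7)! = 10080.
Subtracting, 40320 − 10080 = 30240.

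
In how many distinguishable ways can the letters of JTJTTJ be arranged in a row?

The 6 letters of JTJTTJ have repeats: J appearing 3 times and T appearing 3 times.
So there are 6! / (3!·3!) = 20 distinguishable arrangements.

20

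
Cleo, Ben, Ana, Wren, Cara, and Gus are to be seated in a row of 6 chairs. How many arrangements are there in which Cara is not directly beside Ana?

Of the 6! = 720 arrangements, those with Cara and Ana adjacent number 2 × 5! = 240 (treat the pair as a block with 2 internal orders).
Complementary counting: 720 − 240 = 480.

480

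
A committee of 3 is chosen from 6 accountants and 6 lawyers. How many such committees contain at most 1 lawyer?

Split by how many lawyers are chosen (0 through 1).
Sum: C(6,0)·C(6,3) + C(6,1)·C(6,2) = 20 + 90 = 110.

110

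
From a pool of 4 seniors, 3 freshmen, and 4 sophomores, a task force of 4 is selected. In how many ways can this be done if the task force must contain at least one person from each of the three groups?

192

Unrestricted: C(11,4) = 330 ways to pick any 4 of the 11.
Subtract selections that omit an entire group: no seniors → C(7,4) = 35; no freshmen → C(8,4) = 70; no sophomores → C(7,4) = 35.
Add back selections omitting two groups (i.e. drawn from a single group): C(4,4) + C(3,4) + C(4,4) = 2.
By inclusion–exclusion: 330 − 140 + 2 = 192.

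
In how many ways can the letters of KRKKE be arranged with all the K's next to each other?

6

Treat the 3 copies of K as a single block. The multiset to arrange is then {KKK, E, R}, 3 items in all.
All 3 items are distinct, so there are (3)! = 6 arrangements.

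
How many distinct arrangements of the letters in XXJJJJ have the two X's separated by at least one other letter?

There are 6!/(4!·2!) = 15 arrangements of XXJJJJ in total.
Arrangements with the X's together: treat XX as one letter, giving (5)!/(4!) = 5.
Hence 15 − 5 = 10.

10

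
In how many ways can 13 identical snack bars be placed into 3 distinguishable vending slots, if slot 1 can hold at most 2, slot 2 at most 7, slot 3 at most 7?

By stars and bars, unrestricted non-negative solutions to x_1+…+x_3 = 13 number C(13+2,2) = 105.
Subtract solutions that violate a single cap (substitute x_i' = x_i − (cap_i+1)): x_1 ≥ 3 gives C(12,2) = 66; x_2 ≥ 8 gives C(7,2) = 21; x_3 ≥ 8 gives C(7,2) = 21. Together 108.
Add back pairs where two caps are both exceeded: 6 + 6 + 0 = 12.
By inclusion–exclusion the count is 105 − 108 + 12 = 9.

9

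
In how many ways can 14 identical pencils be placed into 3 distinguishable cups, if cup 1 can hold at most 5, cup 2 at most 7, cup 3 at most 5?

Without the upper bounds there are C(16,2) = 120 ways to split 14 among 3 cups.
Subtract solutions that violate a single cap (substitute x_i' = x_i − (cap_i+1)): x_1 ≥ 6 gives C(10,2) = 45; x_2 ≥ 8 gives C(8,2) = 28; x_3 ≥ 6 gives C(10,2) = 45. Together 118.
Add back pairs where two caps are both exceeded: 1 + 6 + 1 = 8.
By inclusion–exclusion the count is 120 − 118 + 8 = 10.

10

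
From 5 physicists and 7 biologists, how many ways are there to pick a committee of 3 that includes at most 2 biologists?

Split by how many biologists are chosen (0 through 2).
Sum: C(7,0)·C(5,3) + C(7,1)·C(5,2) + C(7,2)·C(5,1) = 10 + 70 + 105 = 185.

185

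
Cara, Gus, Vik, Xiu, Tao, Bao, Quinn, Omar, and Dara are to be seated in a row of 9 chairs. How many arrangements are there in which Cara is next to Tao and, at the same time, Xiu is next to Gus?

20160

Treat {Cara,Tao} as one block (2 orders) and {Xiu,Gus} as another (2 orders).
That leaves 7 units to arrange: 2 × 2 × 7! = 4 × 5040 = 20160.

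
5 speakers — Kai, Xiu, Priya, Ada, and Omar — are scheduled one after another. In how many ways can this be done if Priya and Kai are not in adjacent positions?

Of the 5! = 120 arrangements, those with Priya and Kai adjacent number 2 × 4! = 48 (treat the pair as a block with 2 internal orders).
So 120 − 48 = 72 arrangements keep them apart.

72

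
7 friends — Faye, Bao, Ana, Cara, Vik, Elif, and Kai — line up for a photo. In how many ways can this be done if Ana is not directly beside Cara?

Of the 7! = 5040 arrangements, those with Ana and Cara adjacent number 2 × 6! = 1440 (treat the pair as a block with 2 internal orders).
So 5040 − 1440 = 3600 arrangements keep them apart.

3600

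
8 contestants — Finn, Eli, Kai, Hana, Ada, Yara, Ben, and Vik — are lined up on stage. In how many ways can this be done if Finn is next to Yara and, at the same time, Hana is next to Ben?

Treat {Finn,Yara} as one block (2 orders) and {Hana,Ben} as another (2 orders).
That leaves 6 units to arrange: 2 × 2 × 6! = 4 × 720 = 2880.

2880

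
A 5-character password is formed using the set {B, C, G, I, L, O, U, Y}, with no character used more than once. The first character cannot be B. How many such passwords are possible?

The first character has 8−1 = 7 choices (anything except B).
The remaining 4 characters are filled from the other 7 symbols without repetition: 7 × 6 × 5 × 4 = 840.
Total: 7 × 840 = 5880.

5880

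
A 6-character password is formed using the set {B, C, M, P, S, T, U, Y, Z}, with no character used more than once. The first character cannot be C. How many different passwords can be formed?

53760

The first character has 9−1 = 8 choices (anything except C).
The remaining 5 characters are filled from the other 8 symbols without repetition: 8 × 7 × 6 × 5 × 4 = 6720.
Total: 8 × 6720 = 53760.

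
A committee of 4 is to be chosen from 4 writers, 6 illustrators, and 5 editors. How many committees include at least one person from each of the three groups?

720

Unrestricted: C(15,4) = 1365 ways to pick any 4 of the 15.
Subtract selections that omit an entire group: no writers → C(11,4) = 330; no illustrators → C(9,4) = 126; no editors → C(10,4) = 210.
Add back selections omitting two groups (i.e. drawn from a single group): C(4,4) + C(6,4) + C(5,4) = 21.
By inclusion–exclusion: 1365 − 666 + 21 = 720.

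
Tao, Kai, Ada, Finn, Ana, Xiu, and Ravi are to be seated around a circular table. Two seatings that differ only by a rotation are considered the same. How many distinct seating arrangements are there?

Fix one person's seat to break rotational symmetry; the remaining 6 people can be arranged in (6)! = 720 ways.

720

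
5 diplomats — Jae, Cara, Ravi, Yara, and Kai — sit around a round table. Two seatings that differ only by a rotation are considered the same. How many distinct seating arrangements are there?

24

Fix one person's seat to break rotational symmetry; the remaining 4 people can be arranged in (4)! = 24 ways.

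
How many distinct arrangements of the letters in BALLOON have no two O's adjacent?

There are 7!/(2!·2!) = 1260 arrangements of BALLOON in total.
Arrangements with the O's together: treat OO as one letter, giving (6)!/(2!) = 360.
Subtracting, 1260 − 360 = 900 arrangements keep the O's apart.

900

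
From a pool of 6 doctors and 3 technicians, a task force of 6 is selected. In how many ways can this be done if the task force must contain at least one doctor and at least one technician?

Unrestricted: C(9,6) = 84 ways to pick any 6 of the 9.
Subtract selections that omit an entire group: no doctors → C(3,6) = 0; no technicians → C(6,6) = 1.
Both groups omitted at once is impossible, so 84 − 1 = 83.

83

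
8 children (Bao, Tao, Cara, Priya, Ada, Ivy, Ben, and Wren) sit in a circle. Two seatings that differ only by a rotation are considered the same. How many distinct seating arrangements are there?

Around a circle, 8 distinct people have 8!/8 = (7)! = 5040 rotationally distinct seatings.

5040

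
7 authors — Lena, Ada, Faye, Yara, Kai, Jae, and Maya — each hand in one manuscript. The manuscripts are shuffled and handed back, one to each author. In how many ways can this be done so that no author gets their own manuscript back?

This is the derangement count D_7: permutations of 7 items with no fixed point.
By inclusion–exclusion this is Σ_{j=0}^{7} (−1)^j C(7,j)·(7−j)!.
Computing: 5040 − 5040 + 2520 − 840 + 210 − 42 + 7 − 1 = 1854.

1854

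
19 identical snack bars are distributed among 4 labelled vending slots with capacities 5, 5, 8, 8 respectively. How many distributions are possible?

By stars and bars, unrestricted non-negative solutions to x_1+…+x_4 = 19 number C(19+3,3) = 1540.
Subtract solutions that violate a single cap (substitute x_i' = x_i − (cap_i+1)): x_1 ≥ 6 gives C(16,3) = 560; x_2 ≥ 6 gives C(16,3) = 560; x_3 ≥ 9 gives C(13,3) = 286; x_4 ≥ 9 gives C(13,3) = 286. Together 1692.
Add back pairs where two caps are both exceeded: 120 + 35 + 35 + 35 + 35 + 4 = 264.
By inclusion–exclusion the count is 1540 − 1692 + 264 = 112.

112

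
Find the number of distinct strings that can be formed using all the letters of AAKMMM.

60

AAKMMM has 6 letters with A appearing twice and M appearing 3 times.
So there are 6! / (3!·2!) = 60 distinguishable arrangements.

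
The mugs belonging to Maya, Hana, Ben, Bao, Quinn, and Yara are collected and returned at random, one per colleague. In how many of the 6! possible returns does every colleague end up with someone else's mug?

This is the derangement count D_6: permutations of 6 items with no fixed point.
By inclusion–exclusion this is Σ_{j=0}^{6} (−1)^j C(6,j)·(6−j)!.
Computing: 720 − 720 + 360 − 120 + 30 − 6 + 1 = 265.

265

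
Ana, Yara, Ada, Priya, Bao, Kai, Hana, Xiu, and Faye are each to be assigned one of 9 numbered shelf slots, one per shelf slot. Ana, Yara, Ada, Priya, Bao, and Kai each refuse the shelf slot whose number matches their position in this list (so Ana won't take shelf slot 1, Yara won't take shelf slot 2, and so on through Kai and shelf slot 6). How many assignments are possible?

Let Aᵢ (for 1 ≤ i ≤ 6) be the placements that put person i in their forbidden shelf slot. Any j of these fix j positions, leaving (9−j)! ways to fill the rest, and there are C(6,j) ways to pick which j.
By inclusion–exclusion, the number of valid placements is Σ_{j=0}^{6} (−1)^j C(6,j)·(9−j)!.
Computing: 362880 − 241920 + 75600 − 14400 + 1800 − 144 + 6 = 183822.

183822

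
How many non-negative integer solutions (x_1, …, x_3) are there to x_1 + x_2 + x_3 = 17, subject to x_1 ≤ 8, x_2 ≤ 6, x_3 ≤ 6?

10

Ignoring the caps, the number of non-negative solutions to x_1+…+x_3 = 17 is C(19,2) = 171.
Subtract solutions that violate a single cap (substitute x_i' = x_i − (cap_i+1)): x_1 ≥ 9 gives C(10,2) = 45; x_2 ≥ 7 gives C(12,2) = 66; x_3 ≥ 7 gives C(12,2) = 66. Together 177.
Add back pairs where two caps are both exceeded: 3 + 3 + 10 = 16.
By inclusion–exclusion the count is 171 − 177 + 16 = 10.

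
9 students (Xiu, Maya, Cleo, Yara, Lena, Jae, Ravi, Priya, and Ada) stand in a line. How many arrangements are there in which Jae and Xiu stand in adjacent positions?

Place the 7 others and the Jae-Xiu pair as 8 objects in a line; the pair has 2 internal arrangements.
That gives 2 × 8! = 2 × 40320 = 80640.

80640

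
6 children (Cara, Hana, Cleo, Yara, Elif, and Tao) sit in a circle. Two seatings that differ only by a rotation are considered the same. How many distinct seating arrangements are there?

Around a circle, 6 distinct people have 6!/6 = (5)! = 120 rotationally distinct seatings.

120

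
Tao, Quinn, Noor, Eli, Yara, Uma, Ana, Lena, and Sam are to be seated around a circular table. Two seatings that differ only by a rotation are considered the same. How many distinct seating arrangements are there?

40320

Fix one person's seat to break rotational symmetry; the remaining 8 people can be arranged in (8)! = 40320 ways.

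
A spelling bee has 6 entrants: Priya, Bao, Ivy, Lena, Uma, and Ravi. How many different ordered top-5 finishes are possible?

This is an ordered selection of 5 from 6: P(6,5).
That gives 6 × 5 × 4 × 3 × 2 = 720.

720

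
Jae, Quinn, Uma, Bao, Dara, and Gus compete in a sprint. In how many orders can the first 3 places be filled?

120

This is an ordered selection of 3 from 6: P(6,3).
That gives 6 × 5 × 4 = 120.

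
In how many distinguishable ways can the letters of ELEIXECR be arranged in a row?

The 8 letters of ELEIXECR have repeats: E appearing 3 times.
The number of distinct arrangements is 8!/(3!) = 40320/6 = 6720.

6720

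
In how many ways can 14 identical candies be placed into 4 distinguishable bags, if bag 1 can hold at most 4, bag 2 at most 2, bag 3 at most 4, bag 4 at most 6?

By stars and bars, unrestricted non-negative solutions to x_1+…+x_4 = 14 number C(14+3,3) = 680.
Subtract solutions that violate a single cap (substitute x_i' = x_i − (cap_i+1)): x_1 ≥ 5 gives C(12,3) = 220; x_2 ≥ 3 gives C(14,3) = 364; x_3 ≥ 5 gives C(12,3) = 220; x_4 ≥ 7 gives C(10,3) = 120. Together 924.
Add back pairs where two caps are both exceeded: 84 + 35 + 10 + 84 + 35 + 10 = 258.
Subtract triples: 4 + 0 + 0 + 0 = 4.
By inclusion–exclusion the count is 680 − 924 + 258 − 4 = 10.

10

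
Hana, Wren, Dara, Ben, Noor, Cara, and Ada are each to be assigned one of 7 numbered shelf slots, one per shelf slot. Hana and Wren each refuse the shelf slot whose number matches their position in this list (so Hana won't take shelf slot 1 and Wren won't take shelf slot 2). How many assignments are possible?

3720

Let Aᵢ (for i ∈ {1, 2}) be the placements that put person i in their forbidden shelf slot. Any j of these fix j positions, leaving (7−j)! ways to fill the rest, and there are C(2,j) ways to pick which j.
By inclusion–exclusion, the number of valid placements is Σ_{j=0}^{2} (−1)^j C(2,j)·(7−j)!.
Computing: 5040 − 1440 + 120 = 3720.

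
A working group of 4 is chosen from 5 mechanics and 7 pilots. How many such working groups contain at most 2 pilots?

285

Split by how many pilots are chosen (0 through 2).
Sum: C(7,0)·C(5,4) + C(7,1)·C(5,3) + C(7,2)·C(5,2) = 5 + 70 + 210 = 285.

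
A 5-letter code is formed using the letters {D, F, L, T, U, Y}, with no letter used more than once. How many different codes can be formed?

Choose and order 5 of the 6 symbols: the first letter has 6 options, the next 5, and so on down to 2.
6 × 5 × 4 × 3 × 2 = 720.

720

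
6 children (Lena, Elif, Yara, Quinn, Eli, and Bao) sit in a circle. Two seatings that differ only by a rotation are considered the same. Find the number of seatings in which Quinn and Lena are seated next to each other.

Glue Quinn and Lena into a block (2 internal orders). Seating 5 units around a circle gives (4)! arrangements.
So 2 × (4)! = 2 × 24 = 48.

48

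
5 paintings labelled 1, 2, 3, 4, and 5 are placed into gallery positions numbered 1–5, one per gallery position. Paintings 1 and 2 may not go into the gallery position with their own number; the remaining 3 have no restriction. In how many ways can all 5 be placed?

Let Aᵢ (for i ∈ {1, 2}) be the placements that put painting i in its forbidden gallery position. Any j of these fix j positions, leaving (5−j)! ways to fill the rest, and there are C(2,j) ways to pick which j.
By inclusion–exclusion, the number of valid placements is Σ_{j=0}^{2} (−1)^j C(2,j)·(5−j)!.
Computing: 120 − 48 + 6 = 78.

78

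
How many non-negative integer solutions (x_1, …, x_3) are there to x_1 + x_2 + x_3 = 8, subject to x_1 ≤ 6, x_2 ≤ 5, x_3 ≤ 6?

By stars and bars, unrestricted non-negative solutions to x_1+…+x_3 = 8 number C(8+2,2) = 45.
Subtract solutions that violate a single cap (substitute x_i' = x_i − (cap_i+1)): x_1 ≥ 7 gives C(3,2) = 3; x_2 ≥ 6 gives C(4,2) = 6; x_3 ≥ 7 gives C(3,2) = 3. Together 12.
No two caps can be exceeded simultaneously, so the pair terms are all 0.
By inclusion–exclusion the count is 45 − 12 + 0 = 33.

33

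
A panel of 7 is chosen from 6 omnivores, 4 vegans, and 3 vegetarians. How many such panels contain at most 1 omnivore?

43

Split by how many omnivores are chosen (0 through 1).
Sum: C(6,0)·C(7,7) + C(6,1)·C(7,6) = 1 + 42 = 43.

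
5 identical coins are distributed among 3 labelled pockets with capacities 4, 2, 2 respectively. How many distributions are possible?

Without the upper bounds there are C(7,2) = 21 ways to split 5 among 3 pockets.
Subtract solutions that violate a single cap (substitute x_i' = x_i − (cap_i+1)): x_1 ≥ 5 gives C(2,2) = 1; x_2 ≥ 3 gives C(4,2) = 6; x_3 ≥ 3 gives C(4,2) = 6. Together 13.
No two caps can be exceeded simultaneously, so the pair terms are all 0.
By inclusion–exclusion the count is 21 − 13 + 0 = 8.

8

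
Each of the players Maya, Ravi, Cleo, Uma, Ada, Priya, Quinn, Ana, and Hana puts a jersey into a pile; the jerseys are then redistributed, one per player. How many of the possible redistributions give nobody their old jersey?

133496

This is the derangement count D_9: permutations of 9 items with no fixed point.
By inclusion–exclusion this is Σ_{j=0}^{9} (−1)^j C(9,j)·(9−j)!.
Computing: 362880 − 362880 + 181440 − 60480 + 15120 − 3024 + 504 − 72 + 9 − 1 = 133496.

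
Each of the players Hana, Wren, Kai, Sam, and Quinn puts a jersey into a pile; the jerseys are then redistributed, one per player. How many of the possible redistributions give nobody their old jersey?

This is the derangement count D_5: permutations of 5 items with no fixed point.
By inclusion–exclusion this is Σ_{j=0}^{5} (−1)^j C(5,j)·(5−j)!.
Computing: 120 − 120 + 60 − 20 + 5 − 1 = 44.

44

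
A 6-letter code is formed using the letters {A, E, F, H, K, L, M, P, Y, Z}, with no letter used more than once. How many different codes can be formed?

151200

This is a permutation of 6 out of 10: P(10,6) = 10!/4!.
That product is 10 × 9 × 8 × 7 × 6 × 5 = 151200.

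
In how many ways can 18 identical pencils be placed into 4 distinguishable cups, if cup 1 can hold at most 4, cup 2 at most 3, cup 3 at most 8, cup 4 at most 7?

By stars and bars, unrestricted non-negative solutions to x_1+…+x_4 = 18 number C(18+3,3) = 1330.
Subtract solutions that violate a single cap (substitute x_i' = x_i − (cap_i+1)): x_1 ≥ 5 gives C(16,3) = 560; x_2 ≥ 4 gives C(17,3) = 680; x_3 ≥ 9 gives C(12,3) = 220; x_4 ≥ 8 gives C(13,3) = 286. Together 1746.
Add back pairs where two caps are both exceeded: 220 + 35 + 56 + 56 + 84 + 4 = 455.
Subtract triples: 1 + 4 + 0 + 0 = 5.
By inclusion–exclusion the count is 1330 − 1746 + 455 − 5 = 34.

34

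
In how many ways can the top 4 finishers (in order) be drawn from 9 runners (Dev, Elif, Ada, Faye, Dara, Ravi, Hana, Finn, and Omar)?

3024

This is an ordered selection of 4 from 9: P(9,4).
That gives 9 × 8 × 7 × 6 = 3024.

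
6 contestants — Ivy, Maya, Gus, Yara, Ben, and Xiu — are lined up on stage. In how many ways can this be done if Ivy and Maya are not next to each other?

480

There are 6! = 720 arrangements in all. If Ivy and Maya are adjacent, merging them into one block gives 2·(5)! = 240 arrangements.
Complementary counting: 720 − 240 = 480.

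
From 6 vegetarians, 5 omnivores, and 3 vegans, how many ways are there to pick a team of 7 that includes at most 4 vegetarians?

3256

Split by how many vegetarians are chosen (0 through 4).
Sum: C(6,0)·C(8,7) + C(6,1)·C(8,6) + C(6,2)·C(8,5) + C(6,3)·C(8,4) + C(6,4)·C(8,3) = 8 + 168 + 840 + 1400 + 840 = 3256.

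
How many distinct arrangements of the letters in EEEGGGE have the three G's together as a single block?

Treat the 3 copies of G as a single block. The multiset to arrange is then {GGG, E, E, E, E}, 5 items in all.
That gives (5)!/(4!) = 5 arrangements.

5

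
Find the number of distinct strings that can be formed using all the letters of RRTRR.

5

The 5 letters of RRTRR have repeats: R appearing 4 times.
The number of distinct arrangements is 5!/(4!) = 120/24 = 5.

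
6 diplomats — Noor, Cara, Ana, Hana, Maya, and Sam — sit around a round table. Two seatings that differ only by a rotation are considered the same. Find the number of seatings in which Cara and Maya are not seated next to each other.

72

All circular seatings of 6 people number (5)! = 120.
Seatings with Cara beside Maya: treat them as a block with 2 internal orders, giving 2 × (4)! = 48.
Subtracting, 120 − 48 = 72.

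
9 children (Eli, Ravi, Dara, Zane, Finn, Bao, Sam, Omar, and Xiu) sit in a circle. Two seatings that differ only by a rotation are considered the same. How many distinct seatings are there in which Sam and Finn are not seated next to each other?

30240

Without the restriction there are (8)! = 40320 seatings.
Seatings with Sam beside Finn: treat them as a block with 2 internal orders, giving 2 × (7)! = 10080.
Subtracting, 40320 − 10080 = 30240.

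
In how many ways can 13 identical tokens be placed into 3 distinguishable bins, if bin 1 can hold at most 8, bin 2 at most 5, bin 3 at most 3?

By stars and bars, unrestricted non-negative solutions to x_1+…+x_3 = 13 number C(13+2,2) = 105.
Subtract solutions that violate a single cap (substitute x_i' = x_i − (cap_i+1)): x_1 ≥ 9 gives C(6,2) = 15; x_2 ≥ 6 gives C(9,2) = 36; x_3 ≥ 4 gives C(11,2) = 55. Together 106.
Add back pairs where two caps are both exceeded: 0 + 1 + 10 = 11.
By inclusion–exclusion the count is 105 − 106 + 11 = 10.

10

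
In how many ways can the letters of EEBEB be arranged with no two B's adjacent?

6

Total arrangements of EEBEB: 5!/(3!·2!) = 10.
Arrangements with the B's together: treat BB as one letter, giving (4)!/(3!) = 4.
Hence 10 − 4 = 6.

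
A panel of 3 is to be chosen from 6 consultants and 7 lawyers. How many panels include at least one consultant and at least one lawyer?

Total 3-person selections from all 13: C(13,3) = 286.
Selections missing a whole group: no consultants → C(7,3) = 35; no lawyers → C(6,3) = 20.
Both groups omitted at once is impossible, so 286 − 55 = 231.

231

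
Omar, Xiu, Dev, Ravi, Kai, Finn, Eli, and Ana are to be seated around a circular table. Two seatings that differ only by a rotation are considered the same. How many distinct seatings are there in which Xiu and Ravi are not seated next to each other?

3600

Without the restriction there are (7)! = 5040 seatings.
Seatings with Xiu beside Ravi: treat them as a block with 2 internal orders, giving 2 × (6)! = 1440.
Subtracting, 5040 − 1440 = 3600.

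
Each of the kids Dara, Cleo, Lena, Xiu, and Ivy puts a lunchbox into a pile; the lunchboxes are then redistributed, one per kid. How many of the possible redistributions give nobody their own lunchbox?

Let Aᵢ be the assignments in which kid i gets their own lunchbox. We want the size of the complement of A₁∪…∪A_5.
By inclusion–exclusion this is Σ_{j=0}^{5} (−1)^j C(5,j)·(5−j)!.
Computing: 120 − 120 + 60 − 20 + 5 − 1 = 44.

44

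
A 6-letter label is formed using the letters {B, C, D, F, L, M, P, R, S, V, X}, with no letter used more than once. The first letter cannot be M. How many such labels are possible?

302400

The first letter has 11−1 = 10 choices (anything except M).
The remaining 5 letters are filled from the other 10 symbols without repetition: 10 × 9 × 8 × 7 × 6 = 30240.
Total: 10 × 30240 = 302400.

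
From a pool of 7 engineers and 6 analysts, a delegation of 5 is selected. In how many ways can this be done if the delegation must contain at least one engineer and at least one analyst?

With no constraint there are C(13,5) = 1287 possible selections.
Selections missing a whole group: no engineers → C(6,5) = 6; no analysts → C(7,5) = 21.
Both groups omitted at once is impossible, so 1287 − 27 = 1260.

1260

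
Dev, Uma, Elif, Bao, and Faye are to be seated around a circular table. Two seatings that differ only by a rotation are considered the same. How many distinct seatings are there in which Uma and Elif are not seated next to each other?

12

All circular seatings of 5 people number (4)! = 24.
Seatings with Uma beside Elif: treat them as a block with 2 internal orders, giving 2 × (3)! = 12.
Subtracting, 24 − 12 = 12.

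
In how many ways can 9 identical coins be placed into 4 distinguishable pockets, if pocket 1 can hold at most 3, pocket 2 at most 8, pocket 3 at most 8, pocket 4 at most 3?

110

Without the upper bounds there are C(12,3) = 220 ways to split 9 among 4 pockets.
Subtract solutions that violate a single cap (substitute x_i' = x_i − (cap_i+1)): x_1 ≥ 4 gives C(8,3) = 56; x_2 ≥ 9 gives C(3,3) = 1; x_3 ≥ 9 gives C(3,3) = 1; x_4 ≥ 4 gives C(8,3) = 56. Together 114.
Add back pairs where two caps are both exceeded: 0 + 0 + 4 + 0 + 0 + 0 = 4.
By inclusion–exclusion the count is 220 − 114 + 4 = 110.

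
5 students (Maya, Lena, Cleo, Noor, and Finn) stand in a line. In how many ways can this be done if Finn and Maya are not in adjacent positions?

Of the 5! = 120 arrangements, those with Finn and Maya adjacent number 2 × 4! = 48 (treat the pair as a block with 2 internal orders).
Complementary counting: 120 − 48 = 72.

72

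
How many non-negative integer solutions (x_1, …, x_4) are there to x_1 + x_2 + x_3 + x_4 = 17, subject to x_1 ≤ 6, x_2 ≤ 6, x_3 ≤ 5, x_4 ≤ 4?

By stars and bars, unrestricted non-negative solutions to x_1+…+x_4 = 17 number C(17+3,3) = 1140.
Subtract solutions that violate a single cap (substitute x_i' = x_i − (cap_i+1)): x_1 ≥ 7 gives C(13,3) = 286; x_2 ≥ 7 gives C(13,3) = 286; x_3 ≥ 6 gives C(14,3) = 364; x_4 ≥ 5 gives C(15,3) = 455. Together 1391.
Add back pairs where two caps are both exceeded: 20 + 35 + 56 + 35 + 56 + 84 = 286.
By inclusion–exclusion the count is 1140 − 1391 + 286 = 35.

35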